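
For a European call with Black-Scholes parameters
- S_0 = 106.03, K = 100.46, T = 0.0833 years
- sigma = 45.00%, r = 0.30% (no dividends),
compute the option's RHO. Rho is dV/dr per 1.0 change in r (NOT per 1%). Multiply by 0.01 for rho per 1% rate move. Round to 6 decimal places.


d1 = 0.4823491505; d2 = 0.3524713232
phi(d1) = 0.3551308788; exp(-qT) = 1.0000000000; exp(-rT) = 0.9997501312
N(d2) = 0.6377575895
Rho = K*T*exp(-rT)*N(d2) = 100.4600 * 0.0833 * 0.9997501312 * 0.6377575895 = 5.335625

Answer: Rho = 5.335625


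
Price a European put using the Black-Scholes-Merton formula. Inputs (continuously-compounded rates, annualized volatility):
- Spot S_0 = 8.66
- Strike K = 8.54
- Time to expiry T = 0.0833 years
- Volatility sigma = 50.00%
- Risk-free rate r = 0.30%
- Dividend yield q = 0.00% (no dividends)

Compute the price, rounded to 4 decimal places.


d1 = (ln(S/K) + (r - q + 0.5*sigma^2) * T) / (sigma * sqrt(T)) = 0.17057957
d2 = d1 - sigma * sqrt(T) = 0.02627087
exp(-rT) = 0.99975013; exp(-qT) = 1.00000000
P = K * exp(-rT) * N(-d2) - S_0 * exp(-qT) * N(-d1)
N(-d1) = 0.43227718; N(-d2) = 0.48952065
P = 8.5400 * 0.99975013 * 0.48952065 - 8.6600 * 1.00000000 * 0.43227718 = 0.4359

Answer: Price = 0.4359


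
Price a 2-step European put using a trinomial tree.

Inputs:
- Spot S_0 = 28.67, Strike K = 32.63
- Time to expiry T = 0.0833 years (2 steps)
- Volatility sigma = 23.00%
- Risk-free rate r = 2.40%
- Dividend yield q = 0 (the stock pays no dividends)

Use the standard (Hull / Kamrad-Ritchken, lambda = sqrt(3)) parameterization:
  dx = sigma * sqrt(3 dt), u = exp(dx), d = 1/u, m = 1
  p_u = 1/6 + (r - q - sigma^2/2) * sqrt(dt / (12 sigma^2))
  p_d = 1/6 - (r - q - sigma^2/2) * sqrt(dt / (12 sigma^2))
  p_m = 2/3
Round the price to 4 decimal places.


Answer: Price = V(0,0) = 3.9252

Derivation:
dt = T/N = 0.041650; dx = sigma*sqrt(3*dt) = 0.081301
u = exp(dx) = 1.084697; d = 1/u = 0.921916
p_u = 0.166039, p_m = 0.666667, p_d = 0.167294
Discount per step: exp(-r*dt) = 0.999001
Stock lattice S(k, j) with j the centered position index:
  k=0: S(0,+0) = 28.6700
  k=1: S(1,-1) = 26.4313; S(1,+0) = 28.6700; S(1,+1) = 31.0983
  k=2: S(2,-2) = 24.3675; S(2,-1) = 26.4313; S(2,+0) = 28.6700; S(2,+1) = 31.0983; S(2,+2) = 33.7322
Terminal payoffs V(N, j) = max(K - S_T, 0):
  V(2,-2) = 8.262525; V(2,-1) = 6.198664; V(2,+0) = 3.960000; V(2,+1) = 1.531727; V(2,+2) = 0.000000
Backward induction: V(k, j) = exp(-r*dt) * [p_u * V(k+1, j+1) + p_m * V(k+1, j) + p_d * V(k+1, j-1)]
  V(1,-1) = exp(-r*dt) * [p_u*3.960000 + p_m*6.198664 + p_d*8.262525] = 6.166064
  V(1,+0) = exp(-r*dt) * [p_u*1.531727 + p_m*3.960000 + p_d*6.198664] = 3.927399
  V(1,+1) = exp(-r*dt) * [p_u*0.000000 + p_m*1.531727 + p_d*3.960000] = 1.681954
  V(0,+0) = exp(-r*dt) * [p_u*1.681954 + p_m*3.927399 + p_d*6.166064] = 3.925158


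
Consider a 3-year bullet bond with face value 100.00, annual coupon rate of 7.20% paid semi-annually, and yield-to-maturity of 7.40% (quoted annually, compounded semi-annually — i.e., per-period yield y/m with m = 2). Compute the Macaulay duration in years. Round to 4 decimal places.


Answer: Macaulay duration = 2.7504 years

Derivation:
Coupon per period c = face * coupon_rate / m = 3.600000
Periods per year m = 2; per-period yield y/m = 0.037000
Number of cashflows N = 6
Cashflows (t years, CF_t, discount factor 1/(1+y/m)^(m*t), PV):
  t = 0.5000: CF_t = 3.600000, DF = 0.964320, PV = 3.471553
  t = 1.0000: CF_t = 3.600000, DF = 0.929913, PV = 3.347688
  t = 1.5000: CF_t = 3.600000, DF = 0.896734, PV = 3.228243
  t = 2.0000: CF_t = 3.600000, DF = 0.864739, PV = 3.113060
  t = 2.5000: CF_t = 3.600000, DF = 0.833885, PV = 3.001986
  t = 3.0000: CF_t = 103.600000, DF = 0.804132, PV = 83.308098
Price P = sum_t PV_t = 99.470628
Macaulay numerator sum_t t * PV_t:
  t * PV_t at t = 0.5000: 1.735776
  t * PV_t at t = 1.0000: 3.347688
  t * PV_t at t = 1.5000: 4.842365
  t * PV_t at t = 2.0000: 6.226120
  t * PV_t at t = 2.5000: 7.504966
  t * PV_t at t = 3.0000: 249.924293
Macaulay duration D = (sum_t t * PV_t) / P = 273.581208 / 99.470628 = 2.750372


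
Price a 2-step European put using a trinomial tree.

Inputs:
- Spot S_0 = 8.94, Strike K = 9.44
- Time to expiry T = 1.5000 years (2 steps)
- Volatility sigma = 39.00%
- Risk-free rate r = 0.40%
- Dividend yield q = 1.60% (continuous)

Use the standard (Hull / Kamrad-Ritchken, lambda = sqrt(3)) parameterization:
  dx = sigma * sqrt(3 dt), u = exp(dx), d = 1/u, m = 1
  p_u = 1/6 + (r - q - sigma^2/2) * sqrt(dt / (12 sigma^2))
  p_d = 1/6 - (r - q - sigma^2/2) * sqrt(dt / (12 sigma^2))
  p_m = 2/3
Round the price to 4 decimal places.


dt = T/N = 0.750000; dx = sigma*sqrt(3*dt) = 0.585000
u = exp(dx) = 1.794991; d = 1/u = 0.557106
p_u = 0.110224, p_m = 0.666667, p_d = 0.223109
Discount per step: exp(-r*dt) = 0.997004
Stock lattice S(k, j) with j the centered position index:
  k=0: S(0,+0) = 8.9400
  k=1: S(1,-1) = 4.9805; S(1,+0) = 8.9400; S(1,+1) = 16.0472
  k=2: S(2,-2) = 2.7747; S(2,-1) = 4.9805; S(2,+0) = 8.9400; S(2,+1) = 16.0472; S(2,+2) = 28.8046
Terminal payoffs V(N, j) = max(K - S_T, 0):
  V(2,-2) = 6.665320; V(2,-1) = 4.459474; V(2,+0) = 0.500000; V(2,+1) = 0.000000; V(2,+2) = 0.000000
Backward induction: V(k, j) = exp(-r*dt) * [p_u * V(k+1, j+1) + p_m * V(k+1, j) + p_d * V(k+1, j-1)]
  V(1,-1) = exp(-r*dt) * [p_u*0.500000 + p_m*4.459474 + p_d*6.665320] = 4.501662
  V(1,+0) = exp(-r*dt) * [p_u*0.000000 + p_m*0.500000 + p_d*4.459474] = 1.324303
  V(1,+1) = exp(-r*dt) * [p_u*0.000000 + p_m*0.000000 + p_d*0.500000] = 0.111220
  V(0,+0) = exp(-r*dt) * [p_u*0.111220 + p_m*1.324303 + p_d*4.501662] = 1.893799

Answer: Price = V(0,0) = 1.8938


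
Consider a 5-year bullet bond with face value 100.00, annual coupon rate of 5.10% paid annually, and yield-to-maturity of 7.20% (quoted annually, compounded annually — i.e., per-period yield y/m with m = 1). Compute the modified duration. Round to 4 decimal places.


Answer: Modified duration = 4.2103

Derivation:
Coupon per period c = face * coupon_rate / m = 5.100000
Periods per year m = 1; per-period yield y/m = 0.072000
Number of cashflows N = 5
Cashflows (t years, CF_t, discount factor 1/(1+y/m)^(m*t), PV):
  t = 1.0000: CF_t = 5.100000, DF = 0.932836, PV = 4.757463
  t = 2.0000: CF_t = 5.100000, DF = 0.870183, PV = 4.437932
  t = 3.0000: CF_t = 5.100000, DF = 0.811738, PV = 4.139862
  t = 4.0000: CF_t = 5.100000, DF = 0.757218, PV = 3.861811
  t = 5.0000: CF_t = 105.100000, DF = 0.706360, PV = 74.238432
Price P = sum_t PV_t = 91.435499
First compute Macaulay numerator sum_t t * PV_t:
  t * PV_t at t = 1.0000: 4.757463
  t * PV_t at t = 2.0000: 8.875863
  t * PV_t at t = 3.0000: 12.419585
  t * PV_t at t = 4.0000: 15.447245
  t * PV_t at t = 5.0000: 371.192159
Macaulay duration D = 412.692314 / 91.435499 = 4.513480
Modified duration = D / (1 + y/m) = 4.513480 / (1 + 0.072000) = 4.210336


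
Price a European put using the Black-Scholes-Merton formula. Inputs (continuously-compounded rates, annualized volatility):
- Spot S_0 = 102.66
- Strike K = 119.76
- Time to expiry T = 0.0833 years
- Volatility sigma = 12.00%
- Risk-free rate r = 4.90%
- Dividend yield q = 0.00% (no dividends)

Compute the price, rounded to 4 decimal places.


Answer: Price = 16.6122

Derivation:
d1 = (ln(S/K) + (r - q + 0.5*sigma^2) * T) / (sigma * sqrt(T)) = -4.31325711
d2 = d1 - sigma * sqrt(T) = -4.34789119
exp(-rT) = 0.99592662; exp(-qT) = 1.00000000
P = K * exp(-rT) * N(-d2) - S_0 * exp(-qT) * N(-d1)
N(-d1) = 0.99999196; N(-d2) = 0.99999313
P = 119.7600 * 0.99592662 * 0.99999313 - 102.6600 * 1.00000000 * 0.99999196 = 16.6122


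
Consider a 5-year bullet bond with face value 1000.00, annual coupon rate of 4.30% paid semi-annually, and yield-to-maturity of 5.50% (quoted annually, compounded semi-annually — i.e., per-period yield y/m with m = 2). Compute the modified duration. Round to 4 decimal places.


Answer: Modified duration = 4.4159

Derivation:
Coupon per period c = face * coupon_rate / m = 21.500000
Periods per year m = 2; per-period yield y/m = 0.027500
Number of cashflows N = 10
Cashflows (t years, CF_t, discount factor 1/(1+y/m)^(m*t), PV):
  t = 0.5000: CF_t = 21.500000, DF = 0.973236, PV = 20.924574
  t = 1.0000: CF_t = 21.500000, DF = 0.947188, PV = 20.364549
  t = 1.5000: CF_t = 21.500000, DF = 0.921838, PV = 19.819513
  t = 2.0000: CF_t = 21.500000, DF = 0.897166, PV = 19.289063
  t = 2.5000: CF_t = 21.500000, DF = 0.873154, PV = 18.772811
  t = 3.0000: CF_t = 21.500000, DF = 0.849785, PV = 18.270376
  t = 3.5000: CF_t = 21.500000, DF = 0.827041, PV = 17.781387
  t = 4.0000: CF_t = 21.500000, DF = 0.804906, PV = 17.305487
  t = 4.5000: CF_t = 21.500000, DF = 0.783364, PV = 16.842323
  t = 5.0000: CF_t = 1021.500000, DF = 0.762398, PV = 778.789460
Price P = sum_t PV_t = 948.159543
First compute Macaulay numerator sum_t t * PV_t:
  t * PV_t at t = 0.5000: 10.462287
  t * PV_t at t = 1.0000: 20.364549
  t * PV_t at t = 1.5000: 29.729269
  t * PV_t at t = 2.0000: 38.578127
  t * PV_t at t = 2.5000: 46.932027
  t * PV_t at t = 3.0000: 54.811127
  t * PV_t at t = 3.5000: 62.234856
  t * PV_t at t = 4.0000: 69.221946
  t * PV_t at t = 4.5000: 75.790452
  t * PV_t at t = 5.0000: 3893.947302
Macaulay duration D = 4302.071943 / 948.159543 = 4.537287
Modified duration = D / (1 + y/m) = 4.537287 / (1 + 0.027500) = 4.415851


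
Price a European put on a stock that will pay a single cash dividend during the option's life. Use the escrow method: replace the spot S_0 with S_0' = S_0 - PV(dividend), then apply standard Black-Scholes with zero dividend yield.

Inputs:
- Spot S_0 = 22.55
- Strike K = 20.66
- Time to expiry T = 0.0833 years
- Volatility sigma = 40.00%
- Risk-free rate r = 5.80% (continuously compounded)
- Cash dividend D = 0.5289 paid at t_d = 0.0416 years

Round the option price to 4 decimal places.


Answer: Price = 0.4174

Derivation:
PV(D) = D * exp(-r * t_d) = 0.5289 * 0.99759011 = 0.52762541
S_0' = S_0 - PV(D) = 22.5500 - 0.52762541 = 22.02237459
d1 = (ln(S_0'/K) + (r + sigma^2/2)*T) / (sigma*sqrt(T)) = 0.65272313
d2 = d1 - sigma*sqrt(T) = 0.53727617
exp(-rT) = 0.99518025
N(-d1) = 0.25696739; N(-d2) = 0.29553843
P = K * exp(-rT) * N(-d2) - S_0' * N(-d1) = 20.6600 * 0.99518025 * 0.29553843 - 22.02237459 * 0.25696739 = 0.4174


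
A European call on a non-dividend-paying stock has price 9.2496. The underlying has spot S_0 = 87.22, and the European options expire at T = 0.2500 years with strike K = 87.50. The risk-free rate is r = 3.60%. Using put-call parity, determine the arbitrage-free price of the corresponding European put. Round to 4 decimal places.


Answer: Put price = 8.7456

Derivation:
Put-call parity: C - P = S_0 * exp(-qT) - K * exp(-rT).
S_0 * exp(-qT) = 87.2200 * 1.00000000 = 87.22000000
K * exp(-rT) = 87.5000 * 0.99104038 = 86.71603314
P = C - S*exp(-qT) + K*exp(-rT)
P = 9.2496 - 87.22000000 + 86.71603314 = 8.7456


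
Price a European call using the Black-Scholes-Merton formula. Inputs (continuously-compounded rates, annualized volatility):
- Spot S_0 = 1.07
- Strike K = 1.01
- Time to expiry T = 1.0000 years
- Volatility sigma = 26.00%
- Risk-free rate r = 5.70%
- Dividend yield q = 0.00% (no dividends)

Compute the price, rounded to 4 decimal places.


Answer: Price = 0.1726

Derivation:
d1 = (ln(S/K) + (r - q + 0.5*sigma^2) * T) / (sigma * sqrt(T)) = 0.57118584
d2 = d1 - sigma * sqrt(T) = 0.31118584
exp(-rT) = 0.94459407; exp(-qT) = 1.00000000
C = S_0 * exp(-qT) * N(d1) - K * exp(-rT) * N(d2)
N(d1) = 0.71606316; N(d2) = 0.62217033
C = 1.0700 * 1.00000000 * 0.71606316 - 1.0100 * 0.94459407 * 0.62217033 = 0.1726


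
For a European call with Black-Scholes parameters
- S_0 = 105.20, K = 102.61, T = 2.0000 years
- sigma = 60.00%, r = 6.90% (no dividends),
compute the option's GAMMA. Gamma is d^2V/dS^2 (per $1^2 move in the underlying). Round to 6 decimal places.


d1 = 0.6162764478; d2 = -0.2322516896
phi(d1) = 0.3299425062; exp(-qT) = 1.0000000000; exp(-rT) = 0.8710986917
Gamma = exp(-qT) * phi(d1) / (S * sigma * sqrt(T)) = 1.0000000000 * 0.3299425062 / (105.2000 * 0.6000 * 1.4142135624) = 0.003696

Answer: Gamma = 0.003696


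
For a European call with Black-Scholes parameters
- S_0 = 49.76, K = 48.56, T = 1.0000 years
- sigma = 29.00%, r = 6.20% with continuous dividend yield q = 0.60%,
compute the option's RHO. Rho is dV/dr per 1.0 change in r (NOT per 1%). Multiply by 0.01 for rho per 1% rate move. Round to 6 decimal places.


Answer: Rho = 25.221913

Derivation:
d1 = 0.4222803506; d2 = 0.1322803506
phi(d1) = 0.3649120620; exp(-qT) = 0.9940179641; exp(-rT) = 0.9398828868
N(d2) = 0.5526187256
Rho = K*T*exp(-rT)*N(d2) = 48.5600 * 1.0000 * 0.9398828868 * 0.5526187256 = 25.221913


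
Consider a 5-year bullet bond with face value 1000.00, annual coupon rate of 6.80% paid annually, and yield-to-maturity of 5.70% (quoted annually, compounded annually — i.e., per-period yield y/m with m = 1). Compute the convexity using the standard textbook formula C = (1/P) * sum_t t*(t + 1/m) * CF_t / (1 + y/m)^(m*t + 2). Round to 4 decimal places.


Coupon per period c = face * coupon_rate / m = 68.000000
Periods per year m = 1; per-period yield y/m = 0.057000
Number of cashflows N = 5
Cashflows (t years, CF_t, discount factor 1/(1+y/m)^(m*t), PV):
  t = 1.0000: CF_t = 68.000000, DF = 0.946074, PV = 64.333018
  t = 2.0000: CF_t = 68.000000, DF = 0.895056, PV = 60.863782
  t = 3.0000: CF_t = 68.000000, DF = 0.846789, PV = 57.581629
  t = 4.0000: CF_t = 68.000000, DF = 0.801125, PV = 54.476471
  t = 5.0000: CF_t = 1068.000000, DF = 0.757923, PV = 809.461721
Price P = sum_t PV_t = 1046.716622
Convexity numerator sum_t t*(t + 1/m) * CF_t / (1+y/m)^(m*t + 2):
  t = 1.0000: term = 115.163259
  t = 2.0000: term = 326.858824
  t = 3.0000: term = 618.465135
  t = 4.0000: term = 975.189428
  t = 5.0000: term = 21735.397962
Convexity = (1/P) * sum = 23771.074608 / 1046.716622 = 22.710134

Answer: Convexity = 22.7101


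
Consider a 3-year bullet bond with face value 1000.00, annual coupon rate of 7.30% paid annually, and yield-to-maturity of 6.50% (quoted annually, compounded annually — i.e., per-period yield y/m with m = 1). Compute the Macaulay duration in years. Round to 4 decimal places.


Answer: Macaulay duration = 2.8027 years

Derivation:
Coupon per period c = face * coupon_rate / m = 73.000000
Periods per year m = 1; per-period yield y/m = 0.065000
Number of cashflows N = 3
Cashflows (t years, CF_t, discount factor 1/(1+y/m)^(m*t), PV):
  t = 1.0000: CF_t = 73.000000, DF = 0.938967, PV = 68.544601
  t = 2.0000: CF_t = 73.000000, DF = 0.881659, PV = 64.361128
  t = 3.0000: CF_t = 1073.000000, DF = 0.827849, PV = 888.282076
Price P = sum_t PV_t = 1021.187804
Macaulay numerator sum_t t * PV_t:
  t * PV_t at t = 1.0000: 68.544601
  t * PV_t at t = 2.0000: 128.722255
  t * PV_t at t = 3.0000: 2664.846227
Macaulay duration D = (sum_t t * PV_t) / P = 2862.113083 / 1021.187804 = 2.802729


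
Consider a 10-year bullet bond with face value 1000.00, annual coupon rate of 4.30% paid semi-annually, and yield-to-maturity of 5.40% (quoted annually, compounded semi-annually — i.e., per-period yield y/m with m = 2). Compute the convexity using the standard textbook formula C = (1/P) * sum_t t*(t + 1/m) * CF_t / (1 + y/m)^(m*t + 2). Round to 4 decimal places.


Coupon per period c = face * coupon_rate / m = 21.500000
Periods per year m = 2; per-period yield y/m = 0.027000
Number of cashflows N = 20
Cashflows (t years, CF_t, discount factor 1/(1+y/m)^(m*t), PV):
  t = 0.5000: CF_t = 21.500000, DF = 0.973710, PV = 20.934761
  t = 1.0000: CF_t = 21.500000, DF = 0.948111, PV = 20.384383
  t = 1.5000: CF_t = 21.500000, DF = 0.923185, PV = 19.848474
  t = 2.0000: CF_t = 21.500000, DF = 0.898914, PV = 19.326655
  t = 2.5000: CF_t = 21.500000, DF = 0.875282, PV = 18.818554
  t = 3.0000: CF_t = 21.500000, DF = 0.852270, PV = 18.323811
  t = 3.5000: CF_t = 21.500000, DF = 0.829864, PV = 17.842075
  t = 4.0000: CF_t = 21.500000, DF = 0.808047, PV = 17.373004
  t = 4.5000: CF_t = 21.500000, DF = 0.786803, PV = 16.916265
  t = 5.0000: CF_t = 21.500000, DF = 0.766118, PV = 16.471533
  t = 5.5000: CF_t = 21.500000, DF = 0.745976, PV = 16.038494
  t = 6.0000: CF_t = 21.500000, DF = 0.726365, PV = 15.616839
  t = 6.5000: CF_t = 21.500000, DF = 0.707268, PV = 15.206270
  t = 7.0000: CF_t = 21.500000, DF = 0.688674, PV = 14.806494
  t = 7.5000: CF_t = 21.500000, DF = 0.670569, PV = 14.417229
  t = 8.0000: CF_t = 21.500000, DF = 0.652939, PV = 14.038198
  t = 8.5000: CF_t = 21.500000, DF = 0.635774, PV = 13.669131
  t = 9.0000: CF_t = 21.500000, DF = 0.619059, PV = 13.309768
  t = 9.5000: CF_t = 21.500000, DF = 0.602784, PV = 12.959852
  t = 10.0000: CF_t = 1021.500000, DF = 0.586937, PV = 599.555649
Price P = sum_t PV_t = 915.857438
Convexity numerator sum_t t*(t + 1/m) * CF_t / (1+y/m)^(m*t + 2):
  t = 0.5000: term = 9.924237
  t = 1.0000: term = 28.989982
  t = 1.5000: term = 56.455661
  t = 2.0000: term = 91.619054
  t = 2.5000: term = 133.815561
  t = 3.0000: term = 182.416538
  t = 3.5000: term = 236.827703
  t = 4.0000: term = 296.487596
  t = 4.5000: term = 360.866110
  t = 5.0000: term = 429.463076
  t = 5.5000: term = 501.806905
  t = 6.0000: term = 577.453285
  t = 6.5000: term = 655.983933
  t = 7.0000: term = 737.005393
  t = 7.5000: term = 820.147885
  t = 8.0000: term = 905.064203
  t = 8.5000: term = 991.428654
  t = 9.0000: term = 1078.936046
  t = 9.5000: term = 1167.300710
  t = 10.0000: term = 59686.747129
Convexity = (1/P) * sum = 68948.739662 / 915.857438 = 75.283267

Answer: Convexity = 75.2833


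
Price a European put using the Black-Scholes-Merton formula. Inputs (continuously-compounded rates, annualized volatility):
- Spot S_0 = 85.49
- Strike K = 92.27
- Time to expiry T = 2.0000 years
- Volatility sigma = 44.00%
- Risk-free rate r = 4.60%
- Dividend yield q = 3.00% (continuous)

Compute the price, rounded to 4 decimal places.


Answer: Price = 21.9879

Derivation:
d1 = (ln(S/K) + (r - q + 0.5*sigma^2) * T) / (sigma * sqrt(T)) = 0.23990261
d2 = d1 - sigma * sqrt(T) = -0.38235136
exp(-rT) = 0.91210515; exp(-qT) = 0.94176453
P = K * exp(-rT) * N(-d2) - S_0 * exp(-qT) * N(-d1)
N(-d1) = 0.40520288; N(-d2) = 0.64889962
P = 92.2700 * 0.91210515 * 0.64889962 - 85.4900 * 0.94176453 * 0.40520288 = 21.9879


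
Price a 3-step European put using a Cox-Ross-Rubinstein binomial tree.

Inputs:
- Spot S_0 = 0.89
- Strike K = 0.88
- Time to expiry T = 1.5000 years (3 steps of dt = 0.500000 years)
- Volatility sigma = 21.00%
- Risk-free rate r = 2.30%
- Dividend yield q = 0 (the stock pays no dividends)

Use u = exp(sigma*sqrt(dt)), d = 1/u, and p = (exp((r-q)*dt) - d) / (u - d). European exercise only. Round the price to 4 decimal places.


dt = T/N = 0.500000
u = exp(sigma*sqrt(dt)) = 1.160084; d = 1/u = 0.862007
p = (exp((r-q)*dt) - d) / (u - d) = 0.501748
Discount per step: exp(-r*dt) = 0.988566
Stock lattice S(k, i) with i counting down-moves:
  k=0: S(0,0) = 0.8900
  k=1: S(1,0) = 1.0325; S(1,1) = 0.7672
  k=2: S(2,0) = 1.1978; S(2,1) = 0.8900; S(2,2) = 0.6613
  k=3: S(3,0) = 1.3895; S(3,1) = 1.0325; S(3,2) = 0.7672; S(3,3) = 0.5701
Terminal payoffs V(N, i) = max(K - S_T, 0):
  V(3,0) = 0.000000; V(3,1) = 0.000000; V(3,2) = 0.112814; V(3,3) = 0.309939
Backward induction: V(k, i) = exp(-r*dt) * [p * V(k+1, i) + (1-p) * V(k+1, i+1)].
  V(2,0) = exp(-r*dt) * [p*0.000000 + (1-p)*0.000000] = 0.000000
  V(2,1) = exp(-r*dt) * [p*0.000000 + (1-p)*0.112814] = 0.055567
  V(2,2) = exp(-r*dt) * [p*0.112814 + (1-p)*0.309939] = 0.208619
  V(1,0) = exp(-r*dt) * [p*0.000000 + (1-p)*0.055567] = 0.027370
  V(1,1) = exp(-r*dt) * [p*0.055567 + (1-p)*0.208619] = 0.130318
  V(0,0) = exp(-r*dt) * [p*0.027370 + (1-p)*0.130318] = 0.077765

Answer: Price = V(0,0) = 0.0778


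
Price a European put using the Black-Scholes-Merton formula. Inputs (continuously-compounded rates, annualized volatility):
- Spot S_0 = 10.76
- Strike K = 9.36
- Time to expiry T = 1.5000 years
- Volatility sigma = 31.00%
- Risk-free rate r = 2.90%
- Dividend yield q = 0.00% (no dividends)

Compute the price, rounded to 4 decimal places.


Answer: Price = 0.7518

Derivation:
d1 = (ln(S/K) + (r - q + 0.5*sigma^2) * T) / (sigma * sqrt(T)) = 0.67154280
d2 = d1 - sigma * sqrt(T) = 0.29187189
exp(-rT) = 0.95743255; exp(-qT) = 1.00000000
P = K * exp(-rT) * N(-d2) - S_0 * exp(-qT) * N(-d1)
N(-d1) = 0.25093740; N(-d2) = 0.38519229
P = 9.3600 * 0.95743255 * 0.38519229 - 10.7600 * 1.00000000 * 0.25093740 = 0.7518


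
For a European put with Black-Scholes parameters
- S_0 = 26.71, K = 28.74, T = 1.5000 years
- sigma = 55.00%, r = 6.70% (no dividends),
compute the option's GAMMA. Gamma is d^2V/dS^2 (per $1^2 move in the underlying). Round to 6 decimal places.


Answer: Gamma = 0.020650

Derivation:
d1 = 0.3772557822; d2 = -0.2963538970
phi(d1) = 0.3715397225; exp(-qT) = 1.0000000000; exp(-rT) = 0.9043851124
Gamma = exp(-qT) * phi(d1) / (S * sigma * sqrt(T)) = 1.0000000000 * 0.3715397225 / (26.7100 * 0.5500 * 1.2247448714) = 0.020650


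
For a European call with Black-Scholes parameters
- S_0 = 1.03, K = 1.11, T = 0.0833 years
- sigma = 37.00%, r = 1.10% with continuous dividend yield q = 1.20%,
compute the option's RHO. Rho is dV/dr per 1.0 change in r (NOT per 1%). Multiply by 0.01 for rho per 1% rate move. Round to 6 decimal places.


d1 = -0.6478475654; d2 = -0.7546360011
phi(d1) = 0.3234237917; exp(-qT) = 0.9990008994; exp(-rT) = 0.9990841197
N(d2) = 0.2252337082
Rho = K*T*exp(-rT)*N(d2) = 1.1100 * 0.0833 * 0.9990841197 * 0.2252337082 = 0.020807

Answer: Rho = 0.020807


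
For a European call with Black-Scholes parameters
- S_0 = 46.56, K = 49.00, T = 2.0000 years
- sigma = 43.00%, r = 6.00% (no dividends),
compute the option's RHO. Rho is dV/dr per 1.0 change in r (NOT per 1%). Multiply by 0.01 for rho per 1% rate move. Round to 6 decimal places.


Answer: Rho = 36.885727

Derivation:
d1 = 0.4173928084; d2 = -0.1907190234
phi(d1) = 0.3656616190; exp(-qT) = 1.0000000000; exp(-rT) = 0.8869204367
N(d2) = 0.4243728669
Rho = K*T*exp(-rT)*N(d2) = 49.0000 * 2.0000 * 0.8869204367 * 0.4243728669 = 36.885727


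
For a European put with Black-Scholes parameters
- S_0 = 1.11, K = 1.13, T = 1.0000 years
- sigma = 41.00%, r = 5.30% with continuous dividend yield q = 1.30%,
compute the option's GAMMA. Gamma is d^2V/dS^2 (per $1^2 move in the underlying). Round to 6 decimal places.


d1 = 0.2590058112; d2 = -0.1509941888
phi(d1) = 0.3857828864; exp(-qT) = 0.9870841350; exp(-rT) = 0.9483800125
Gamma = exp(-qT) * phi(d1) / (S * sigma * sqrt(T)) = 0.9870841350 * 0.3857828864 / (1.1100 * 0.4100 * 1.0000000000) = 0.836740

Answer: Gamma = 0.836740


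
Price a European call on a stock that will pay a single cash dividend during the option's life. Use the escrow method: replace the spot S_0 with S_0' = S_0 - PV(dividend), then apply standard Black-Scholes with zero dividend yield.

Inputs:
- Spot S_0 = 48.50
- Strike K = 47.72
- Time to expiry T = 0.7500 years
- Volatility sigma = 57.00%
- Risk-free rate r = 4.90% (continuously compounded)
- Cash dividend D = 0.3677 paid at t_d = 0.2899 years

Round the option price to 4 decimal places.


PV(D) = D * exp(-r * t_d) = 0.3677 * 0.98589532 = 0.36251371
S_0' = S_0 - PV(D) = 48.5000 - 0.36251371 = 48.13748629
d1 = (ln(S_0'/K) + (r + sigma^2/2)*T) / (sigma*sqrt(T)) = 0.33891092
d2 = d1 - sigma*sqrt(T) = -0.15472356
exp(-rT) = 0.96391708
N(d1) = 0.63266158; N(d2) = 0.43851963
C = S_0' * N(d1) - K * exp(-rT) * N(d2) = 48.13748629 * 0.63266158 - 47.7200 * 0.96391708 * 0.43851963 = 10.2837

Answer: Price = 10.2837


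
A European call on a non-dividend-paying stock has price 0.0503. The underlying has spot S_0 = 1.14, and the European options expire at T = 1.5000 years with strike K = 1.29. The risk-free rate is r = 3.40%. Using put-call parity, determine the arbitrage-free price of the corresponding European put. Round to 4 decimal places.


Answer: Put price = 0.1362

Derivation:
Put-call parity: C - P = S_0 * exp(-qT) - K * exp(-rT).
S_0 * exp(-qT) = 1.1400 * 1.00000000 = 1.14000000
K * exp(-rT) = 1.2900 * 0.95027867 = 1.22585948
P = C - S*exp(-qT) + K*exp(-rT)
P = 0.0503 - 1.14000000 + 1.22585948 = 0.1362


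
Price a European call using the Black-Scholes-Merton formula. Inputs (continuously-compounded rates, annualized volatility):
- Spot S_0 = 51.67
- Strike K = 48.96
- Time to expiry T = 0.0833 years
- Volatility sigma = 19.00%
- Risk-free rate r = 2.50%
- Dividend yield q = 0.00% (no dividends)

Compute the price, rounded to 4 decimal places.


Answer: Price = 3.0326

Derivation:
d1 = (ln(S/K) + (r - q + 0.5*sigma^2) * T) / (sigma * sqrt(T)) = 1.04782263
d2 = d1 - sigma * sqrt(T) = 0.99298533
exp(-rT) = 0.99791967; exp(-qT) = 1.00000000
C = S_0 * exp(-qT) * N(d1) - K * exp(-rT) * N(d2)
N(d1) = 0.85263983; N(d2) = 0.83964145
C = 51.6700 * 1.00000000 * 0.85263983 - 48.9600 * 0.99791967 * 0.83964145 = 3.0326


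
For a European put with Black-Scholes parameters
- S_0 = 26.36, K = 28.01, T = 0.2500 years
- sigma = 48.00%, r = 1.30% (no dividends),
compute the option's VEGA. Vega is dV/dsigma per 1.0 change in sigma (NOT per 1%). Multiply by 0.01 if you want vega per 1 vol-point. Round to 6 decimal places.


d1 = -0.1194328318; d2 = -0.3594328318
phi(d1) = 0.3961071063; exp(-qT) = 1.0000000000; exp(-rT) = 0.9967552755
Vega = S * exp(-qT) * phi(d1) * sqrt(T) = 26.3600 * 1.0000000000 * 0.3961071063 * 0.5000000000 = 5.220692

Answer: Vega = 5.220692


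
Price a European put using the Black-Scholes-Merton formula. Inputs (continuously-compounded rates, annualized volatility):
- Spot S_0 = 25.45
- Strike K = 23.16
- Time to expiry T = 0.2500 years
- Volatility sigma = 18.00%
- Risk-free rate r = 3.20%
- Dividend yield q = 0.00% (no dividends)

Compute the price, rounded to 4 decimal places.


d1 = (ln(S/K) + (r - q + 0.5*sigma^2) * T) / (sigma * sqrt(T)) = 1.18154545
d2 = d1 - sigma * sqrt(T) = 1.09154545
exp(-rT) = 0.99203191; exp(-qT) = 1.00000000
P = K * exp(-rT) * N(-d2) - S_0 * exp(-qT) * N(-d1)
N(-d1) = 0.11869306; N(-d2) = 0.13751647
P = 23.1600 * 0.99203191 * 0.13751647 - 25.4500 * 1.00000000 * 0.11869306 = 0.1388

Answer: Price = 0.1388


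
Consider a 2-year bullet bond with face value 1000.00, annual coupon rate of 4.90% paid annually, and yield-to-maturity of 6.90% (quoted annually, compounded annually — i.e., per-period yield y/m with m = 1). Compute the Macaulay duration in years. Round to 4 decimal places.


Answer: Macaulay duration = 1.9524 years

Derivation:
Coupon per period c = face * coupon_rate / m = 49.000000
Periods per year m = 1; per-period yield y/m = 0.069000
Number of cashflows N = 2
Cashflows (t years, CF_t, discount factor 1/(1+y/m)^(m*t), PV):
  t = 1.0000: CF_t = 49.000000, DF = 0.935454, PV = 45.837231
  t = 2.0000: CF_t = 1049.000000, DF = 0.875074, PV = 917.952223
Price P = sum_t PV_t = 963.789454
Macaulay numerator sum_t t * PV_t:
  t * PV_t at t = 1.0000: 45.837231
  t * PV_t at t = 2.0000: 1835.904445
Macaulay duration D = (sum_t t * PV_t) / P = 1881.741677 / 963.789454 = 1.952441


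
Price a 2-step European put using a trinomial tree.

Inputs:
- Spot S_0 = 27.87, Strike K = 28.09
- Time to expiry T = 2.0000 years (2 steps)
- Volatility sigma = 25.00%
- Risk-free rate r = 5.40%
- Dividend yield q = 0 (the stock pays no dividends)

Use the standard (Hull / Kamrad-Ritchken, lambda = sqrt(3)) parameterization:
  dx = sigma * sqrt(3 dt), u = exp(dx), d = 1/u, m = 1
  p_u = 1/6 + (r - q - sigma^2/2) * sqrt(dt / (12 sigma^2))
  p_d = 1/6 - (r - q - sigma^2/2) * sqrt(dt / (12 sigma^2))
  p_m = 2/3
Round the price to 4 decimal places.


Answer: Price = V(0,0) = 2.0709

Derivation:
dt = T/N = 1.000000; dx = sigma*sqrt(3*dt) = 0.433013
u = exp(dx) = 1.541896; d = 1/u = 0.648552
p_u = 0.192936, p_m = 0.666667, p_d = 0.140397
Discount per step: exp(-r*dt) = 0.947432
Stock lattice S(k, j) with j the centered position index:
  k=0: S(0,+0) = 27.8700
  k=1: S(1,-1) = 18.0752; S(1,+0) = 27.8700; S(1,+1) = 42.9726
  k=2: S(2,-2) = 11.7227; S(2,-1) = 18.0752; S(2,+0) = 27.8700; S(2,+1) = 42.9726; S(2,+2) = 66.2593
Terminal payoffs V(N, j) = max(K - S_T, 0):
  V(2,-2) = 16.367320; V(2,-1) = 10.014849; V(2,+0) = 0.220000; V(2,+1) = 0.000000; V(2,+2) = 0.000000
Backward induction: V(k, j) = exp(-r*dt) * [p_u * V(k+1, j+1) + p_m * V(k+1, j) + p_d * V(k+1, j-1)]
  V(1,-1) = exp(-r*dt) * [p_u*0.220000 + p_m*10.014849 + p_d*16.367320] = 8.542937
  V(1,+0) = exp(-r*dt) * [p_u*0.000000 + p_m*0.220000 + p_d*10.014849] = 1.471100
  V(1,+1) = exp(-r*dt) * [p_u*0.000000 + p_m*0.000000 + p_d*0.220000] = 0.029264
  V(0,+0) = exp(-r*dt) * [p_u*0.029264 + p_m*1.471100 + p_d*8.542937] = 2.070882


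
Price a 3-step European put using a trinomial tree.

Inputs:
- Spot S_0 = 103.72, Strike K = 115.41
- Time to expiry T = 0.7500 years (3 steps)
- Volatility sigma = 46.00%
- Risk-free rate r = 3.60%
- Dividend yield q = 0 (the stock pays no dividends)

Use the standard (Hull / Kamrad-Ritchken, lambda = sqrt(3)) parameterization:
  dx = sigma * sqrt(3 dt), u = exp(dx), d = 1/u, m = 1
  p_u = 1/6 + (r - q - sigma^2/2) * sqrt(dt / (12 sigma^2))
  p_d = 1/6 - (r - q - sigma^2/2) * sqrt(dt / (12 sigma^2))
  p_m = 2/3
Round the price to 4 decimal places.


Answer: Price = V(0,0) = 21.8040

Derivation:
dt = T/N = 0.250000; dx = sigma*sqrt(3*dt) = 0.398372
u = exp(dx) = 1.489398; d = 1/u = 0.671412
p_u = 0.144765, p_m = 0.666667, p_d = 0.188568
Discount per step: exp(-r*dt) = 0.991040
Stock lattice S(k, j) with j the centered position index:
  k=0: S(0,+0) = 103.7200
  k=1: S(1,-1) = 69.6389; S(1,+0) = 103.7200; S(1,+1) = 154.4803
  k=2: S(2,-2) = 46.7564; S(2,-1) = 69.6389; S(2,+0) = 103.7200; S(2,+1) = 154.4803; S(2,+2) = 230.0826
  k=3: S(3,-3) = 31.3928; S(3,-2) = 46.7564; S(3,-1) = 69.6389; S(3,+0) = 103.7200; S(3,+1) = 154.4803; S(3,+2) = 230.0826; S(3,+3) = 342.6844
Terminal payoffs V(N, j) = max(K - S_T, 0):
  V(3,-3) = 84.017158; V(3,-2) = 68.653579; V(3,-1) = 45.771103; V(3,+0) = 11.690000; V(3,+1) = 0.000000; V(3,+2) = 0.000000; V(3,+3) = 0.000000
Backward induction: V(k, j) = exp(-r*dt) * [p_u * V(k+1, j+1) + p_m * V(k+1, j) + p_d * V(k+1, j-1)]
  V(2,-2) = exp(-r*dt) * [p_u*45.771103 + p_m*68.653579 + p_d*84.017158] = 67.626694
  V(2,-1) = exp(-r*dt) * [p_u*11.690000 + p_m*45.771103 + p_d*68.653579] = 44.747715
  V(2,+0) = exp(-r*dt) * [p_u*0.000000 + p_m*11.690000 + p_d*45.771103] = 16.277158
  V(2,+1) = exp(-r*dt) * [p_u*0.000000 + p_m*0.000000 + p_d*11.690000] = 2.184613
  V(2,+2) = exp(-r*dt) * [p_u*0.000000 + p_m*0.000000 + p_d*0.000000] = 0.000000
  V(1,-1) = exp(-r*dt) * [p_u*16.277158 + p_m*44.747715 + p_d*67.626694] = 44.537776
  V(1,+0) = exp(-r*dt) * [p_u*2.184613 + p_m*16.277158 + p_d*44.747715] = 19.430036
  V(1,+1) = exp(-r*dt) * [p_u*0.000000 + p_m*2.184613 + p_d*16.277158] = 4.485216
  V(0,+0) = exp(-r*dt) * [p_u*4.485216 + p_m*19.430036 + p_d*44.537776] = 21.803952


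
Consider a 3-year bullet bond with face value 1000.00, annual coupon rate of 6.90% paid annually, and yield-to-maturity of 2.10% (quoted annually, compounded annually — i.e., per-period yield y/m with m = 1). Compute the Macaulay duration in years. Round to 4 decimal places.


Coupon per period c = face * coupon_rate / m = 69.000000
Periods per year m = 1; per-period yield y/m = 0.021000
Number of cashflows N = 3
Cashflows (t years, CF_t, discount factor 1/(1+y/m)^(m*t), PV):
  t = 1.0000: CF_t = 69.000000, DF = 0.979432, PV = 67.580803
  t = 2.0000: CF_t = 69.000000, DF = 0.959287, PV = 66.190796
  t = 3.0000: CF_t = 1069.000000, DF = 0.939556, PV = 1004.385603
Price P = sum_t PV_t = 1138.157203
Macaulay numerator sum_t t * PV_t:
  t * PV_t at t = 1.0000: 67.580803
  t * PV_t at t = 2.0000: 132.381593
  t * PV_t at t = 3.0000: 3013.156810
Macaulay duration D = (sum_t t * PV_t) / P = 3213.119206 / 1138.157203 = 2.823089

Answer: Macaulay duration = 2.8231 years


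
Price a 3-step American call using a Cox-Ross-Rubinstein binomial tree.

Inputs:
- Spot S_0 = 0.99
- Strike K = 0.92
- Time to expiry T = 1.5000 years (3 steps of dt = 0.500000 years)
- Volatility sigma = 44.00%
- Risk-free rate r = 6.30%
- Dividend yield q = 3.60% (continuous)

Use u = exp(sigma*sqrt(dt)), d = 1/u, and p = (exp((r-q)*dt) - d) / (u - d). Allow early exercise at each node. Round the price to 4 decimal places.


dt = T/N = 0.500000
u = exp(sigma*sqrt(dt)) = 1.364963; d = 1/u = 0.732621
p = (exp((r-q)*dt) - d) / (u - d) = 0.444334
Discount per step: exp(-r*dt) = 0.968991
Stock lattice S(k, i) with i counting down-moves:
  k=0: S(0,0) = 0.9900
  k=1: S(1,0) = 1.3513; S(1,1) = 0.7253
  k=2: S(2,0) = 1.8445; S(2,1) = 0.9900; S(2,2) = 0.5314
  k=3: S(3,0) = 2.5177; S(3,1) = 1.3513; S(3,2) = 0.7253; S(3,3) = 0.3893
Terminal payoffs V(N, i) = max(S_T - K, 0):
  V(3,0) = 1.597662; V(3,1) = 0.431313; V(3,2) = 0.000000; V(3,3) = 0.000000
Backward induction: V(k, i) = exp(-r*dt) * [p * V(k+1, i) + (1-p) * V(k+1, i+1)]; then take max(V_cont, immediate exercise) for American.
  V(2,0) = exp(-r*dt) * [p*1.597662 + (1-p)*0.431313] = 0.920116; exercise = 0.924492; V(2,0) = max -> 0.924492
  V(2,1) = exp(-r*dt) * [p*0.431313 + (1-p)*0.000000] = 0.185704; exercise = 0.070000; V(2,1) = max -> 0.185704
  V(2,2) = exp(-r*dt) * [p*0.000000 + (1-p)*0.000000] = 0.000000; exercise = 0.000000; V(2,2) = max -> 0.000000
  V(1,0) = exp(-r*dt) * [p*0.924492 + (1-p)*0.185704] = 0.498034; exercise = 0.431313; V(1,0) = max -> 0.498034
  V(1,1) = exp(-r*dt) * [p*0.185704 + (1-p)*0.000000] = 0.079956; exercise = 0.000000; V(1,1) = max -> 0.079956
  V(0,0) = exp(-r*dt) * [p*0.498034 + (1-p)*0.079956] = 0.257482; exercise = 0.070000; V(0,0) = max -> 0.257482

Answer: Price = V(0,0) = 0.2575


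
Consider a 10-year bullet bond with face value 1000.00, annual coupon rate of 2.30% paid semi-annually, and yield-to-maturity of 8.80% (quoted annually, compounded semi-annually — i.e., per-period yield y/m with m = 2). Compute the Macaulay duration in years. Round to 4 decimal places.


Answer: Macaulay duration = 8.5643 years

Derivation:
Coupon per period c = face * coupon_rate / m = 11.500000
Periods per year m = 2; per-period yield y/m = 0.044000
Number of cashflows N = 20
Cashflows (t years, CF_t, discount factor 1/(1+y/m)^(m*t), PV):
  t = 0.5000: CF_t = 11.500000, DF = 0.957854, PV = 11.015326
  t = 1.0000: CF_t = 11.500000, DF = 0.917485, PV = 10.551078
  t = 1.5000: CF_t = 11.500000, DF = 0.878817, PV = 10.106397
  t = 2.0000: CF_t = 11.500000, DF = 0.841779, PV = 9.680457
  t = 2.5000: CF_t = 11.500000, DF = 0.806302, PV = 9.272468
  t = 3.0000: CF_t = 11.500000, DF = 0.772320, PV = 8.881674
  t = 3.5000: CF_t = 11.500000, DF = 0.739770, PV = 8.507351
  t = 4.0000: CF_t = 11.500000, DF = 0.708592, PV = 8.148804
  t = 4.5000: CF_t = 11.500000, DF = 0.678728, PV = 7.805367
  t = 5.0000: CF_t = 11.500000, DF = 0.650122, PV = 7.476406
  t = 5.5000: CF_t = 11.500000, DF = 0.622722, PV = 7.161308
  t = 6.0000: CF_t = 11.500000, DF = 0.596477, PV = 6.859490
  t = 6.5000: CF_t = 11.500000, DF = 0.571339, PV = 6.570393
  t = 7.0000: CF_t = 11.500000, DF = 0.547259, PV = 6.293480
  t = 7.5000: CF_t = 11.500000, DF = 0.524195, PV = 6.028238
  t = 8.0000: CF_t = 11.500000, DF = 0.502102, PV = 5.774174
  t = 8.5000: CF_t = 11.500000, DF = 0.480941, PV = 5.530818
  t = 9.0000: CF_t = 11.500000, DF = 0.460671, PV = 5.297718
  t = 9.5000: CF_t = 11.500000, DF = 0.441256, PV = 5.074443
  t = 10.0000: CF_t = 1011.500000, DF = 0.422659, PV = 427.519485
Price P = sum_t PV_t = 573.554875
Macaulay numerator sum_t t * PV_t:
  t * PV_t at t = 0.5000: 5.507663
  t * PV_t at t = 1.0000: 10.551078
  t * PV_t at t = 1.5000: 15.159595
  t * PV_t at t = 2.0000: 19.360913
  t * PV_t at t = 2.5000: 23.181170
  t * PV_t at t = 3.0000: 26.645023
  t * PV_t at t = 3.5000: 29.775728
  t * PV_t at t = 4.0000: 32.595214
  t * PV_t at t = 4.5000: 35.124153
  t * PV_t at t = 5.0000: 37.382028
  t * PV_t at t = 5.5000: 39.387194
  t * PV_t at t = 6.0000: 41.156943
  t * PV_t at t = 6.5000: 42.707556
  t * PV_t at t = 7.0000: 44.054360
  t * PV_t at t = 7.5000: 45.211782
  t * PV_t at t = 8.0000: 46.193391
  t * PV_t at t = 8.5000: 47.011953
  t * PV_t at t = 9.0000: 47.679465
  t * PV_t at t = 9.5000: 48.207207
  t * PV_t at t = 10.0000: 4275.194855
Macaulay duration D = (sum_t t * PV_t) / P = 4912.087273 / 573.554875 = 8.564285


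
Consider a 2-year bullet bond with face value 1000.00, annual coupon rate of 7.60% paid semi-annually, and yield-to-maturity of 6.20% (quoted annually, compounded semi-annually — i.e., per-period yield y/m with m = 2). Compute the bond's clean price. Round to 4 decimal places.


Answer: Price = 1025.9576

Derivation:
Coupon per period c = face * coupon_rate / m = 38.000000
Periods per year m = 2; per-period yield y/m = 0.031000
Number of cashflows N = 4
Cashflows (t years, CF_t, discount factor 1/(1+y/m)^(m*t), PV):
  t = 0.5000: CF_t = 38.000000, DF = 0.969932, PV = 36.857420
  t = 1.0000: CF_t = 38.000000, DF = 0.940768, PV = 35.749195
  t = 1.5000: CF_t = 38.000000, DF = 0.912481, PV = 34.674292
  t = 2.0000: CF_t = 1038.000000, DF = 0.885045, PV = 918.676680
Price P = sum_t PV_t = 1025.957587


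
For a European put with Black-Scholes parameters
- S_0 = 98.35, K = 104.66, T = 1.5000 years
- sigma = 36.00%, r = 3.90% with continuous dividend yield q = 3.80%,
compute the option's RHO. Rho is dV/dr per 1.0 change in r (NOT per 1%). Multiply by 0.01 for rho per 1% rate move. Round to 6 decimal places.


d1 = 0.0828189354; d2 = -0.3580892183
phi(d1) = 0.3975764560; exp(-qT) = 0.9445940694; exp(-rT) = 0.9431782404
N(-d2) = 0.6398617263
Rho = -K*T*exp(-rT)*N(-d2) = -104.6600 * 1.5000 * 0.9431782404 * 0.6398617263 = -94.744039

Answer: Rho = -94.744039


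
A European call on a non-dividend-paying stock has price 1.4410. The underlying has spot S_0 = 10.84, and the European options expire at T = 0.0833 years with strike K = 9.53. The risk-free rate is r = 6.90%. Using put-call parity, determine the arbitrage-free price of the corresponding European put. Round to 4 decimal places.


Answer: Put price = 0.0764

Derivation:
Put-call parity: C - P = S_0 * exp(-qT) - K * exp(-rT).
S_0 * exp(-qT) = 10.8400 * 1.00000000 = 10.84000000
K * exp(-rT) = 9.5300 * 0.99426879 = 9.47538153
P = C - S*exp(-qT) + K*exp(-rT)
P = 1.4410 - 10.84000000 + 9.47538153 = 0.0764


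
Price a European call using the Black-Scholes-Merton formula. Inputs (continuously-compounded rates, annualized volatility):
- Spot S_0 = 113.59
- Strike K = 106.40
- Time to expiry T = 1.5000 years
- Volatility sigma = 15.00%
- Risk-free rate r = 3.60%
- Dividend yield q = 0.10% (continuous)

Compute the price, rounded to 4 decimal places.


d1 = (ln(S/K) + (r - q + 0.5*sigma^2) * T) / (sigma * sqrt(T)) = 0.73356719
d2 = d1 - sigma * sqrt(T) = 0.54985546
exp(-rT) = 0.94743211; exp(-qT) = 0.99850112
C = S_0 * exp(-qT) * N(d1) - K * exp(-rT) * N(d2)
N(d1) = 0.76839372; N(d2) = 0.70879074
C = 113.5900 * 0.99850112 * 0.76839372 - 106.4000 * 0.94743211 * 0.70879074 = 15.7001

Answer: Price = 15.7001


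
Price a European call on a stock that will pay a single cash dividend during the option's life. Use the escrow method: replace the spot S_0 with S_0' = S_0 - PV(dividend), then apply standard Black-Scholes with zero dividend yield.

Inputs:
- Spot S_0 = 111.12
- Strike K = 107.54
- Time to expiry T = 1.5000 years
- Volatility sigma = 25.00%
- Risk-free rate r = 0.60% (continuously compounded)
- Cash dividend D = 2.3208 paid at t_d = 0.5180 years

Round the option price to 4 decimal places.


Answer: Price = 14.2481

Derivation:
PV(D) = D * exp(-r * t_d) = 2.3208 * 0.99689682 = 2.31359815
S_0' = S_0 - PV(D) = 111.1200 - 2.31359815 = 108.80640185
d1 = (ln(S_0'/K) + (r + sigma^2/2)*T) / (sigma*sqrt(T)) = 0.22072287
d2 = d1 - sigma*sqrt(T) = -0.08546334
exp(-rT) = 0.99104038
N(d1) = 0.58734589; N(d2) = 0.46594652
C = S_0' * N(d1) - K * exp(-rT) * N(d2) = 108.80640185 * 0.58734589 - 107.5400 * 0.99104038 * 0.46594652 = 14.2481


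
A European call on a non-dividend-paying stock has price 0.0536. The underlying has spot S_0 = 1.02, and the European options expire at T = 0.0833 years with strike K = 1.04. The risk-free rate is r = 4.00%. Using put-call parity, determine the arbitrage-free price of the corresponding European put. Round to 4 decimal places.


Answer: Put price = 0.0701

Derivation:
Put-call parity: C - P = S_0 * exp(-qT) - K * exp(-rT).
S_0 * exp(-qT) = 1.0200 * 1.00000000 = 1.02000000
K * exp(-rT) = 1.0400 * 0.99667354 = 1.03654049
P = C - S*exp(-qT) + K*exp(-rT)
P = 0.0536 - 1.02000000 + 1.03654049 = 0.0701
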